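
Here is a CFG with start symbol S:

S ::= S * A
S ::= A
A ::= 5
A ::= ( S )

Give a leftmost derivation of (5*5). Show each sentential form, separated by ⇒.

S ⇒ A   [S ::= A]
A ⇒ (S)   [A ::= ( S )]
(S) ⇒ (S*A)   [S ::= S * A]
(S*A) ⇒ (A*A)   [S ::= A]
(A*A) ⇒ (5*A)   [A ::= 5]
(5*A) ⇒ (5*5)   [A ::= 5]

S ⇒ A ⇒ (S) ⇒ (S*A) ⇒ (A*A) ⇒ (5*A) ⇒ (5*5)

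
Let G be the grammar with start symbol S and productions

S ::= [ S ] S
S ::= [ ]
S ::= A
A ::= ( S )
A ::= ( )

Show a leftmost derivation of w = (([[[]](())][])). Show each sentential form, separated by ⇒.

S⇒A⇒(S)⇒(A)⇒((S))⇒(([S]S))⇒(([[S]S]S))⇒(([[[]]S]S))⇒(([[[]]A]S))⇒(([[[]](S)]S))⇒(([[[]](A)]S))⇒(([[[]](())]S))⇒(([[[]](())][]))

S ⇒ A   [S ::= A]
A ⇒ (S)   [A ::= ( S )]
(S) ⇒ (A)   [S ::= A]
(A) ⇒ ((S))   [A ::= ( S )]
((S)) ⇒ (([S]S))   [S ::= [ S ] S]
(([S]S)) ⇒ (([[S]S]S))   [S ::= [ S ] S]
(([[S]S]S)) ⇒ (([[[]]S]S))   [S ::= [ ]]
(([[[]]S]S)) ⇒ (([[[]]A]S))   [S ::= A]
(([[[]]A]S)) ⇒ (([[[]](S)]S))   [A ::= ( S )]
(([[[]](S)]S)) ⇒ (([[[]](A)]S))   [S ::= A]
(([[[]](A)]S)) ⇒ (([[[]](())]S))   [A ::= ( )]
(([[[]](())]S)) ⇒ (([[[]](())][]))   [S ::= [ ]]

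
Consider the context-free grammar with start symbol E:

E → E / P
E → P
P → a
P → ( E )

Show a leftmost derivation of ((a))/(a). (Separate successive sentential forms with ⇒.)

E ⇒ E/P ⇒ P/P ⇒ (E)/P ⇒ (P)/P ⇒ ((E))/P ⇒ ((P))/P ⇒ ((a))/P ⇒ ((a))/(E) ⇒ ((a))/(P) ⇒ ((a))/(a)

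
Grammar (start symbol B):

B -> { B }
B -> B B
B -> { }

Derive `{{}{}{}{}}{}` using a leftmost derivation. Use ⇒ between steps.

B ⇒ BB ⇒ {B}B ⇒ {BB}B ⇒ {BBB}B ⇒ {BBBB}B ⇒ {{}BBB}B ⇒ {{}{}BB}B ⇒ {{}{}{}B}B ⇒ {{}{}{}{}}B ⇒ {{}{}{}{}}{}

B ⇒ BB   [B -> B B]
BB ⇒ {B}B   [B -> { B }]
{B}B ⇒ {BB}B   [B -> B B]
{BB}B ⇒ {BBB}B   [B -> B B]
{BBB}B ⇒ {BBBB}B   [B -> B B]
{BBBB}B ⇒ {{}BBB}B   [B -> { }]
{{}BBB}B ⇒ {{}{}BB}B   [B -> { }]
{{}{}BB}B ⇒ {{}{}{}B}B   [B -> { }]
{{}{}{}B}B ⇒ {{}{}{}{}}B   [B -> { }]
{{}{}{}{}}B ⇒ {{}{}{}{}}{}   [B -> { }]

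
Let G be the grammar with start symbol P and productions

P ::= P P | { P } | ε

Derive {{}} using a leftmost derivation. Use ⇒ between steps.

P ⇒ {P} ⇒ {{P}} ⇒ {{}}

P ⇒ {P}   [P ::= { P }]
{P} ⇒ {{P}}   [P ::= { P }]
{{P}} ⇒ {{}}   [P ::= ε]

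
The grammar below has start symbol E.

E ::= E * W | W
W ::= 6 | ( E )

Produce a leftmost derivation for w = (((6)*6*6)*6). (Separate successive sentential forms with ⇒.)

E⇒W⇒(E)⇒(E*W)⇒(W*W)⇒((E)*W)⇒((E*W)*W)⇒((E*W*W)*W)⇒((W*W*W)*W)⇒(((E)*W*W)*W)⇒(((W)*W*W)*W)⇒(((6)*W*W)*W)⇒(((6)*6*W)*W)⇒(((6)*6*6)*W)⇒(((6)*6*6)*6)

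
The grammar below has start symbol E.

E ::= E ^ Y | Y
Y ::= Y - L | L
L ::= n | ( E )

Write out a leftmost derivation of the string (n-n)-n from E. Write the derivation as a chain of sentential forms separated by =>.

E => Y => Y-L => L-L => (E)-L => (Y)-L => (Y-L)-L => (L-L)-L => (n-L)-L => (n-n)-L => (n-n)-n

E => Y   [E ::= Y]
Y => Y-L   [Y ::= Y - L]
Y-L => L-L   [Y ::= L]
L-L => (E)-L   [L ::= ( E )]
(E)-L => (Y)-L   [E ::= Y]
(Y)-L => (Y-L)-L   [Y ::= Y - L]
(Y-L)-L => (L-L)-L   [Y ::= L]
(L-L)-L => (n-L)-L   [L ::= n]
(n-L)-L => (n-n)-L   [L ::= n]
(n-n)-L => (n-n)-n   [L ::= n]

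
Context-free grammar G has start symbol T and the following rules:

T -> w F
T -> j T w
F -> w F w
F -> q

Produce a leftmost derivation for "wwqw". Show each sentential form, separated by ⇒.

T⇒wF⇒wwFw⇒wwqw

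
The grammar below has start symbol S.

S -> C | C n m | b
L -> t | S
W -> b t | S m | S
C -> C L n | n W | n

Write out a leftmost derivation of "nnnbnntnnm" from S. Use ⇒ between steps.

S ⇒ Cnm   [S -> C n m]
Cnm ⇒ CLnnm   [C -> C L n]
CLnnm ⇒ CLnLnnm   [C -> C L n]
CLnLnnm ⇒ nLnLnnm   [C -> n]
nLnLnnm ⇒ nSnLnnm   [L -> S]
nSnLnnm ⇒ nCnLnnm   [S -> C]
nCnLnnm ⇒ nnWnLnnm   [C -> n W]
nnWnLnnm ⇒ nnSnLnnm   [W -> S]
nnSnLnnm ⇒ nnCnLnnm   [S -> C]
nnCnLnnm ⇒ nnCLnnLnnm   [C -> C L n]
nnCLnnLnnm ⇒ nnnLnnLnnm   [C -> n]
nnnLnnLnnm ⇒ nnnSnnLnnm   [L -> S]
nnnSnnLnnm ⇒ nnnbnnLnnm   [S -> b]
nnnbnnLnnm ⇒ nnnbnntnnm   [L -> t]

S ⇒ Cnm ⇒ CLnnm ⇒ CLnLnnm ⇒ nLnLnnm ⇒ nSnLnnm ⇒ nCnLnnm ⇒ nnWnLnnm ⇒ nnSnLnnm ⇒ nnCnLnnm ⇒ nnCLnnLnnm ⇒ nnnLnnLnnm ⇒ nnnSnnLnnm ⇒ nnnbnnLnnm ⇒ nnnbnntnnm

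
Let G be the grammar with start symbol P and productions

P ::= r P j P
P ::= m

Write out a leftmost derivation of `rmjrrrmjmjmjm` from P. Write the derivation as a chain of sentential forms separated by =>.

P => rPjP => rmjP => rmjrPjP => rmjrrPjPjP => rmjrrrPjPjPjP => rmjrrrmjPjPjP => rmjrrrmjmjPjP => rmjrrrmjmjmjP => rmjrrrmjmjmjm

P => rPjP   [P ::= r P j P]
rPjP => rmjP   [P ::= m]
rmjP => rmjrPjP   [P ::= r P j P]
rmjrPjP => rmjrrPjPjP   [P ::= r P j P]
rmjrrPjPjP => rmjrrrPjPjPjP   [P ::= r P j P]
rmjrrrPjPjPjP => rmjrrrmjPjPjP   [P ::= m]
rmjrrrmjPjPjP => rmjrrrmjmjPjP   [P ::= m]
rmjrrrmjmjPjP => rmjrrrmjmjmjP   [P ::= m]
rmjrrrmjmjmjP => rmjrrrmjmjmjm   [P ::= m]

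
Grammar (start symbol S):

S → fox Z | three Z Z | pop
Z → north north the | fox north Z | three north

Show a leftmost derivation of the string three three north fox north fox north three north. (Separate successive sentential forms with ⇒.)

S ⇒ three Z Z ⇒ three three north Z ⇒ three three north fox north Z ⇒ three three north fox north fox north Z ⇒ three three north fox north fox north three north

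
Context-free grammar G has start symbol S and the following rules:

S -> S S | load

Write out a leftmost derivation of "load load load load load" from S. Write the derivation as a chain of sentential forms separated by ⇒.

S ⇒ S S ⇒ S S S ⇒ S S S S ⇒ S S S S S ⇒ load S S S S ⇒ load load S S S ⇒ load load load S S ⇒ load load load load S ⇒ load load load load load

S ⇒ S S   [S -> S S]
S S ⇒ S S S   [S -> S S]
S S S ⇒ S S S S   [S -> S S]
S S S S ⇒ S S S S S   [S -> S S]
S S S S S ⇒ load S S S S   [S -> load]
load S S S S ⇒ load load S S S   [S -> load]
load load S S S ⇒ load load load S S   [S -> load]
load load load S S ⇒ load load load load S   [S -> load]
load load load load S ⇒ load load load load load   [S -> load]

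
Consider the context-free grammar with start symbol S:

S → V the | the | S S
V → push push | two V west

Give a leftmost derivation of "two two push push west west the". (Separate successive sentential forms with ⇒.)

S ⇒ V the ⇒ two V west the ⇒ two two V west west the ⇒ two two push push west west the

S ⇒ V the   [S → V the]
V the ⇒ two V west the   [V → two V west]
two V west the ⇒ two two V west west the   [V → two V west]
two two V west west the ⇒ two two push push west west the   [V → push push]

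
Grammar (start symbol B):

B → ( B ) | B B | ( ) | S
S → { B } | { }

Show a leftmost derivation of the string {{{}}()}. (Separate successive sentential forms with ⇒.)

B ⇒ S ⇒ {B} ⇒ {BB} ⇒ {SB} ⇒ {{B}B} ⇒ {{S}B} ⇒ {{{}}B} ⇒ {{{}}()}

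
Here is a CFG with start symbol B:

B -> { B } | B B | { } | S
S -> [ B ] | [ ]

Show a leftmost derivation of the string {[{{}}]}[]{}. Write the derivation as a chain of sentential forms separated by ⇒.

B ⇒ BB   [B -> B B]
BB ⇒ BBB   [B -> B B]
BBB ⇒ {B}BB   [B -> { B }]
{B}BB ⇒ {S}BB   [B -> S]
{S}BB ⇒ {[B]}BB   [S -> [ B ]]
{[B]}BB ⇒ {[{B}]}BB   [B -> { B }]
{[{B}]}BB ⇒ {[{{}}]}BB   [B -> { }]
{[{{}}]}BB ⇒ {[{{}}]}SB   [B -> S]
{[{{}}]}SB ⇒ {[{{}}]}[]B   [S -> [ ]]
{[{{}}]}[]B ⇒ {[{{}}]}[]{}   [B -> { }]

B ⇒ BB ⇒ BBB ⇒ {B}BB ⇒ {S}BB ⇒ {[B]}BB ⇒ {[{B}]}BB ⇒ {[{{}}]}BB ⇒ {[{{}}]}SB ⇒ {[{{}}]}[]B ⇒ {[{{}}]}[]{}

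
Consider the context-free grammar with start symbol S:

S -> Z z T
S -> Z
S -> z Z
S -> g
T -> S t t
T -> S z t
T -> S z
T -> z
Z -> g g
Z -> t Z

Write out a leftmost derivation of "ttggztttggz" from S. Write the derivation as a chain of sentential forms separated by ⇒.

S ⇒ ZzT ⇒ tZzT ⇒ ttZzT ⇒ ttggzT ⇒ ttggzSz ⇒ ttggzZz ⇒ ttggztZz ⇒ ttggzttZz ⇒ ttggztttZz ⇒ ttggztttggz

S ⇒ ZzT   [S -> Z z T]
ZzT ⇒ tZzT   [Z -> t Z]
tZzT ⇒ ttZzT   [Z -> t Z]
ttZzT ⇒ ttggzT   [Z -> g g]
ttggzT ⇒ ttggzSz   [T -> S z]
ttggzSz ⇒ ttggzZz   [S -> Z]
ttggzZz ⇒ ttggztZz   [Z -> t Z]
ttggztZz ⇒ ttggzttZz   [Z -> t Z]
ttggzttZz ⇒ ttggztttZz   [Z -> t Z]
ttggztttZz ⇒ ttggztttggz   [Z -> g g]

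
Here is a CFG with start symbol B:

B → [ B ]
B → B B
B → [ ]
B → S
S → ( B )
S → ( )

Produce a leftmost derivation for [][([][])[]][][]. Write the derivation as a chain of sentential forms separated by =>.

B => BB => []B => []BB => []BBB => [][B]BB => [][BB]BB => [][SB]BB => [][(B)B]BB => [][(BB)B]BB => [][([]B)B]BB => [][([][])B]BB => [][([][])[]]BB => [][([][])[]][]B => [][([][])[]][][]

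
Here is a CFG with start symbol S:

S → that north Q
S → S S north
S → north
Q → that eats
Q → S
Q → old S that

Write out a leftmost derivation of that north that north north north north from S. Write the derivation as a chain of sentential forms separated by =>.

S => that north Q => that north S => that north that north Q => that north that north S => that north that north S S north => that north that north north S north => that north that north north north north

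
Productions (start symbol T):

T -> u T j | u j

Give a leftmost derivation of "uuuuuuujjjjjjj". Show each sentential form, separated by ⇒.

T⇒uTj⇒uuTjj⇒uuuTjjj⇒uuuuTjjjj⇒uuuuuTjjjjj⇒uuuuuuTjjjjjj⇒uuuuuuujjjjjjj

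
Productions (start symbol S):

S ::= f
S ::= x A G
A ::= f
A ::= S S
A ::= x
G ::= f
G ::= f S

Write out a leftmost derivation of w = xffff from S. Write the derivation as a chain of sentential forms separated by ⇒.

S⇒xAG⇒xSSG⇒xfSG⇒xffG⇒xfffS⇒xffff

S ⇒ xAG   [S ::= x A G]
xAG ⇒ xSSG   [A ::= S S]
xSSG ⇒ xfSG   [S ::= f]
xfSG ⇒ xffG   [S ::= f]
xffG ⇒ xfffS   [G ::= f S]
xfffS ⇒ xffff   [S ::= f]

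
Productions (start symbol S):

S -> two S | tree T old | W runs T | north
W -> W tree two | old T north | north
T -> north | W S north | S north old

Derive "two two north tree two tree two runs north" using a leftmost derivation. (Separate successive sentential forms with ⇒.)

S ⇒ two S ⇒ two two S ⇒ two two W runs T ⇒ two two W tree two runs T ⇒ two two W tree two tree two runs T ⇒ two two north tree two tree two runs T ⇒ two two north tree two tree two runs north

S ⇒ two S   [S -> two S]
two S ⇒ two two S   [S -> two S]
two two S ⇒ two two W runs T   [S -> W runs T]
two two W runs T ⇒ two two W tree two runs T   [W -> W tree two]
two two W tree two runs T ⇒ two two W tree two tree two runs T   [W -> W tree two]
two two W tree two tree two runs T ⇒ two two north tree two tree two runs T   [W -> north]
two two north tree two tree two runs T ⇒ two two north tree two tree two runs north   [T -> north]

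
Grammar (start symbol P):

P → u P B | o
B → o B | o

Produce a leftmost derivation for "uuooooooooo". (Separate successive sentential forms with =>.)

P => uPB   [P → u P B]
uPB => uuPBB   [P → u P B]
uuPBB => uuoBB   [P → o]
uuoBB => uuooBB   [B → o B]
uuooBB => uuoooBB   [B → o B]
uuoooBB => uuooooBB   [B → o B]
uuooooBB => uuoooooBB   [B → o B]
uuoooooBB => uuooooooB   [B → o]
uuooooooB => uuoooooooB   [B → o B]
uuoooooooB => uuooooooooB   [B → o B]
uuooooooooB => uuooooooooo   [B → o]

P=>uPB=>uuPBB=>uuoBB=>uuooBB=>uuoooBB=>uuooooBB=>uuoooooBB=>uuooooooB=>uuoooooooB=>uuooooooooB=>uuooooooooo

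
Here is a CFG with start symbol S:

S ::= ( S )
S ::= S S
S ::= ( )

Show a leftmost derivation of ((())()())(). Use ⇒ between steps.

S ⇒ SS ⇒ (S)S ⇒ (SS)S ⇒ (SSS)S ⇒ ((S)SS)S ⇒ ((())SS)S ⇒ ((())()S)S ⇒ ((())()())S ⇒ ((())()())()

S ⇒ SS   [S ::= S S]
SS ⇒ (S)S   [S ::= ( S )]
(S)S ⇒ (SS)S   [S ::= S S]
(SS)S ⇒ (SSS)S   [S ::= S S]
(SSS)S ⇒ ((S)SS)S   [S ::= ( S )]
((S)SS)S ⇒ ((())SS)S   [S ::= ( )]
((())SS)S ⇒ ((())()S)S   [S ::= ( )]
((())()S)S ⇒ ((())()())S   [S ::= ( )]
((())()())S ⇒ ((())()())()   [S ::= ( )]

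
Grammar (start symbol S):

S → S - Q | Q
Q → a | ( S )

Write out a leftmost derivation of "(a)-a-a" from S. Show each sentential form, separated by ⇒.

S ⇒ S-Q ⇒ S-Q-Q ⇒ Q-Q-Q ⇒ (S)-Q-Q ⇒ (Q)-Q-Q ⇒ (a)-Q-Q ⇒ (a)-a-Q ⇒ (a)-a-a

S ⇒ S-Q   [S → S - Q]
S-Q ⇒ S-Q-Q   [S → S - Q]
S-Q-Q ⇒ Q-Q-Q   [S → Q]
Q-Q-Q ⇒ (S)-Q-Q   [Q → ( S )]
(S)-Q-Q ⇒ (Q)-Q-Q   [S → Q]
(Q)-Q-Q ⇒ (a)-Q-Q   [Q → a]
(a)-Q-Q ⇒ (a)-a-Q   [Q → a]
(a)-a-Q ⇒ (a)-a-a   [Q → a]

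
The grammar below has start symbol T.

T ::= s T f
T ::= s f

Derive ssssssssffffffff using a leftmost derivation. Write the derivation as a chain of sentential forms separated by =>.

T => sTf   [T ::= s T f]
sTf => ssTff   [T ::= s T f]
ssTff => sssTfff   [T ::= s T f]
sssTfff => ssssTffff   [T ::= s T f]
ssssTffff => sssssTfffff   [T ::= s T f]
sssssTfffff => ssssssTffffff   [T ::= s T f]
ssssssTffffff => sssssssTfffffff   [T ::= s T f]
sssssssTfffffff => ssssssssffffffff   [T ::= s f]

T=>sTf=>ssTff=>sssTfff=>ssssTffff=>sssssTfffff=>ssssssTffffff=>sssssssTfffffff=>ssssssssffffffff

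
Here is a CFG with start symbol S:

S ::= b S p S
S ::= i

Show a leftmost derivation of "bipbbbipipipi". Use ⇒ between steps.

S ⇒ bSpS ⇒ bipS ⇒ bipbSpS ⇒ bipbbSpSpS ⇒ bipbbbSpSpSpS ⇒ bipbbbipSpSpS ⇒ bipbbbipipSpS ⇒ bipbbbipipipS ⇒ bipbbbipipipi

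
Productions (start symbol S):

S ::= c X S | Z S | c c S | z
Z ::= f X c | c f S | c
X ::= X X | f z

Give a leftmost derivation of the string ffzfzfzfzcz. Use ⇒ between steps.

S ⇒ ZS   [S ::= Z S]
ZS ⇒ fXcS   [Z ::= f X c]
fXcS ⇒ fXXcS   [X ::= X X]
fXXcS ⇒ fXXXcS   [X ::= X X]
fXXXcS ⇒ fXXXXcS   [X ::= X X]
fXXXXcS ⇒ ffzXXXcS   [X ::= f z]
ffzXXXcS ⇒ ffzfzXXcS   [X ::= f z]
ffzfzXXcS ⇒ ffzfzfzXcS   [X ::= f z]
ffzfzfzXcS ⇒ ffzfzfzfzcS   [X ::= f z]
ffzfzfzfzcS ⇒ ffzfzfzfzcz   [S ::= z]

S ⇒ ZS ⇒ fXcS ⇒ fXXcS ⇒ fXXXcS ⇒ fXXXXcS ⇒ ffzXXXcS ⇒ ffzfzXXcS ⇒ ffzfzfzXcS ⇒ ffzfzfzfzcS ⇒ ffzfzfzfzcz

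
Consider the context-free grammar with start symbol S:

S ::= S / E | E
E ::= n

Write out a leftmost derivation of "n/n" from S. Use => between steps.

S => S/E => E/E => n/E => n/n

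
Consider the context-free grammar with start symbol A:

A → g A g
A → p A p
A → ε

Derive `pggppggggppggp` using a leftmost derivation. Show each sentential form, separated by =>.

A => pAp => pgAgp => pggAggp => pggpApggp => pggppAppggp => pggppgAgppggp => pggppggAggppggp => pggppggggppggp

A => pAp   [A → p A p]
pAp => pgAgp   [A → g A g]
pgAgp => pggAggp   [A → g A g]
pggAggp => pggpApggp   [A → p A p]
pggpApggp => pggppAppggp   [A → p A p]
pggppAppggp => pggppgAgppggp   [A → g A g]
pggppgAgppggp => pggppggAggppggp   [A → g A g]
pggppggAggppggp => pggppggggppggp   [A → ε]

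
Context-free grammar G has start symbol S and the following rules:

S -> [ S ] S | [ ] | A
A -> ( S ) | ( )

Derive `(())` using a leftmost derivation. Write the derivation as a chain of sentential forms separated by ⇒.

S ⇒ A ⇒ (S) ⇒ (A) ⇒ (())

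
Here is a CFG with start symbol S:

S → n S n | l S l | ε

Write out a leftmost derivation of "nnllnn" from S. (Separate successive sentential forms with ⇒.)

S ⇒ nSn ⇒ nnSnn ⇒ nnlSlnn ⇒ nnllnn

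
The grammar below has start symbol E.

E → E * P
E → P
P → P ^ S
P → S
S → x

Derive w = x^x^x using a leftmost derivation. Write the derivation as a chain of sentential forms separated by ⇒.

E ⇒ P   [E → P]
P ⇒ P^S   [P → P ^ S]
P^S ⇒ P^S^S   [P → P ^ S]
P^S^S ⇒ S^S^S   [P → S]
S^S^S ⇒ x^S^S   [S → x]
x^S^S ⇒ x^x^S   [S → x]
x^x^S ⇒ x^x^x   [S → x]

E⇒P⇒P^S⇒P^S^S⇒S^S^S⇒x^S^S⇒x^x^S⇒x^x^x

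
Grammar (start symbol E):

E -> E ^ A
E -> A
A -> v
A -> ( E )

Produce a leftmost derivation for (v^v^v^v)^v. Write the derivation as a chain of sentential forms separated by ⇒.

E⇒E^A⇒A^A⇒(E)^A⇒(E^A)^A⇒(E^A^A)^A⇒(E^A^A^A)^A⇒(A^A^A^A)^A⇒(v^A^A^A)^A⇒(v^v^A^A)^A⇒(v^v^v^A)^A⇒(v^v^v^v)^A⇒(v^v^v^v)^v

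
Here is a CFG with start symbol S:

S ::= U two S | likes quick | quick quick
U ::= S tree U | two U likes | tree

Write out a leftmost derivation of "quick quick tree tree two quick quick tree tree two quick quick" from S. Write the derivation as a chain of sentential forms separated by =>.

S => U two S => S tree U two S => U two S tree U two S => S tree U two S tree U two S => quick quick tree U two S tree U two S => quick quick tree tree two S tree U two S => quick quick tree tree two quick quick tree U two S => quick quick tree tree two quick quick tree tree two S => quick quick tree tree two quick quick tree tree two quick quick

S => U two S   [S ::= U two S]
U two S => S tree U two S   [U ::= S tree U]
S tree U two S => U two S tree U two S   [S ::= U two S]
U two S tree U two S => S tree U two S tree U two S   [U ::= S tree U]
S tree U two S tree U two S => quick quick tree U two S tree U two S   [S ::= quick quick]
quick quick tree U two S tree U two S => quick quick tree tree two S tree U two S   [U ::= tree]
quick quick tree tree two S tree U two S => quick quick tree tree two quick quick tree U two S   [S ::= quick quick]
quick quick tree tree two quick quick tree U two S => quick quick tree tree two quick quick tree tree two S   [U ::= tree]
quick quick tree tree two quick quick tree tree two S => quick quick tree tree two quick quick tree tree two quick quick   [S ::= quick quick]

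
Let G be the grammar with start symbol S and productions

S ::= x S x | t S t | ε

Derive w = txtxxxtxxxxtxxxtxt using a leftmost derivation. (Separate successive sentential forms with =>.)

S => tSt   [S ::= t S t]
tSt => txSxt   [S ::= x S x]
txSxt => txtStxt   [S ::= t S t]
txtStxt => txtxSxtxt   [S ::= x S x]
txtxSxtxt => txtxxSxxtxt   [S ::= x S x]
txtxxSxxtxt => txtxxxSxxxtxt   [S ::= x S x]
txtxxxSxxxtxt => txtxxxtStxxxtxt   [S ::= t S t]
txtxxxtStxxxtxt => txtxxxtxSxtxxxtxt   [S ::= x S x]
txtxxxtxSxtxxxtxt => txtxxxtxxSxxtxxxtxt   [S ::= x S x]
txtxxxtxxSxxtxxxtxt => txtxxxtxxxxtxxxtxt   [S ::= ε]

S => tSt => txSxt => txtStxt => txtxSxtxt => txtxxSxxtxt => txtxxxSxxxtxt => txtxxxtStxxxtxt => txtxxxtxSxtxxxtxt => txtxxxtxxSxxtxxxtxt => txtxxxtxxxxtxxxtxt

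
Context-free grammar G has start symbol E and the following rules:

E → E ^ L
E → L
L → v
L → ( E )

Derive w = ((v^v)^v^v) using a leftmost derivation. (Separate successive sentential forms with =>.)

E => L => (E) => (E^L) => (E^L^L) => (L^L^L) => ((E)^L^L) => ((E^L)^L^L) => ((L^L)^L^L) => ((v^L)^L^L) => ((v^v)^L^L) => ((v^v)^v^L) => ((v^v)^v^v)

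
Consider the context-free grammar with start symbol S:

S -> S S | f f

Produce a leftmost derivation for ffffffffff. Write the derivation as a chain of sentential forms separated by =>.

S=>SS=>SSS=>SSSS=>SSSSS=>ffSSSS=>ffffSSS=>ffffffSS=>ffffffffS=>ffffffffff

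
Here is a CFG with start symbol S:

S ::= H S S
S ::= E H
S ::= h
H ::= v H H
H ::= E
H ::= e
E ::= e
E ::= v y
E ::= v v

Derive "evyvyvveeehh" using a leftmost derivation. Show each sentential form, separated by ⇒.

S ⇒ HSS   [S ::= H S S]
HSS ⇒ eSS   [H ::= e]
eSS ⇒ eHSSS   [S ::= H S S]
eHSSS ⇒ eESSS   [H ::= E]
eESSS ⇒ evySSS   [E ::= v y]
evySSS ⇒ evyEHSS   [S ::= E H]
evyEHSS ⇒ evyvyHSS   [E ::= v y]
evyvyHSS ⇒ evyvyvHHSS   [H ::= v H H]
evyvyvHHSS ⇒ evyvyvvHHHSS   [H ::= v H H]
evyvyvvHHHSS ⇒ evyvyvveHHSS   [H ::= e]
evyvyvveHHSS ⇒ evyvyvveeHSS   [H ::= e]
evyvyvveeHSS ⇒ evyvyvveeeSS   [H ::= e]
evyvyvveeeSS ⇒ evyvyvveeehS   [S ::= h]
evyvyvveeehS ⇒ evyvyvveeehh   [S ::= h]

S ⇒ HSS ⇒ eSS ⇒ eHSSS ⇒ eESSS ⇒ evySSS ⇒ evyEHSS ⇒ evyvyHSS ⇒ evyvyvHHSS ⇒ evyvyvvHHHSS ⇒ evyvyvveHHSS ⇒ evyvyvveeHSS ⇒ evyvyvveeeSS ⇒ evyvyvveeehS ⇒ evyvyvveeehh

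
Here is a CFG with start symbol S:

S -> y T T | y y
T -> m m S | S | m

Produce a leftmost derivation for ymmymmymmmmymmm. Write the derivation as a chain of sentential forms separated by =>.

S => yTT   [S -> y T T]
yTT => ymmST   [T -> m m S]
ymmST => ymmyTTT   [S -> y T T]
ymmyTTT => ymmymmSTT   [T -> m m S]
ymmymmSTT => ymmymmyTTTT   [S -> y T T]
ymmymmyTTTT => ymmymmymTTT   [T -> m]
ymmymmymTTT => ymmymmymmTT   [T -> m]
ymmymmymmTT => ymmymmymmmmST   [T -> m m S]
ymmymmymmmmST => ymmymmymmmmyTTT   [S -> y T T]
ymmymmymmmmyTTT => ymmymmymmmmymTT   [T -> m]
ymmymmymmmmymTT => ymmymmymmmmymmT   [T -> m]
ymmymmymmmmymmT => ymmymmymmmmymmm   [T -> m]

S => yTT => ymmST => ymmyTTT => ymmymmSTT => ymmymmyTTTT => ymmymmymTTT => ymmymmymmTT => ymmymmymmmmST => ymmymmymmmmyTTT => ymmymmymmmmymTT => ymmymmymmmmymmT => ymmymmymmmmymmm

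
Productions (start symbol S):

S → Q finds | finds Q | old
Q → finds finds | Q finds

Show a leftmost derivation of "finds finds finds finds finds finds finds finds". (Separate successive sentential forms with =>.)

S => finds Q   [S → finds Q]
finds Q => finds Q finds   [Q → Q finds]
finds Q finds => finds Q finds finds   [Q → Q finds]
finds Q finds finds => finds Q finds finds finds   [Q → Q finds]
finds Q finds finds finds => finds Q finds finds finds finds   [Q → Q finds]
finds Q finds finds finds finds => finds Q finds finds finds finds finds   [Q → Q finds]
finds Q finds finds finds finds finds => finds finds finds finds finds finds finds finds   [Q → finds finds]

S => finds Q => finds Q finds => finds Q finds finds => finds Q finds finds finds => finds Q finds finds finds finds => finds Q finds finds finds finds finds => finds finds finds finds finds finds finds finds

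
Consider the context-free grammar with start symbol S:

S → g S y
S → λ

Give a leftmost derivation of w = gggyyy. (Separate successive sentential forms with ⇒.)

S ⇒ gSy ⇒ ggSyy ⇒ gggSyyy ⇒ gggyyy

S ⇒ gSy   [S → g S y]
gSy ⇒ ggSyy   [S → g S y]
ggSyy ⇒ gggSyyy   [S → g S y]
gggSyyy ⇒ gggyyy   [S → λ]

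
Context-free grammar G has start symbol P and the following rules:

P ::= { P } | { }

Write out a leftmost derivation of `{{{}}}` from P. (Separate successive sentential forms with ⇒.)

P ⇒ {P} ⇒ {{P}} ⇒ {{{}}}

P ⇒ {P}   [P ::= { P }]
{P} ⇒ {{P}}   [P ::= { P }]
{{P}} ⇒ {{{}}}   [P ::= { }]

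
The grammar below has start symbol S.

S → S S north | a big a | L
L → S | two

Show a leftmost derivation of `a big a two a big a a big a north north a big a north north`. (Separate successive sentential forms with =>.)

S => S S north => a big a S north => a big a S S north north => a big a S S north S north north => a big a L S north S north north => a big a two S north S north north => a big a two S S north north S north north => a big a two a big a S north north S north north => a big a two a big a a big a north north S north north => a big a two a big a a big a north north a big a north north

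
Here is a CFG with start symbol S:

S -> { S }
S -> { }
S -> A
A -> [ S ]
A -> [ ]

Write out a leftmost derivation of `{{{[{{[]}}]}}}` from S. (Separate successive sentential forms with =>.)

S => {S} => {{S}} => {{{S}}} => {{{A}}} => {{{[S]}}} => {{{[{S}]}}} => {{{[{{S}}]}}} => {{{[{{A}}]}}} => {{{[{{[]}}]}}}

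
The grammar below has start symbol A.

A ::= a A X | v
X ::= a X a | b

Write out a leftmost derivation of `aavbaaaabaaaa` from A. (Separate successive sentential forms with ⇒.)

A ⇒ aAX ⇒ aaAXX ⇒ aavXX ⇒ aavbX ⇒ aavbaXa ⇒ aavbaaXaa ⇒ aavbaaaXaaa ⇒ aavbaaaaXaaaa ⇒ aavbaaaabaaaa

A ⇒ aAX   [A ::= a A X]
aAX ⇒ aaAXX   [A ::= a A X]
aaAXX ⇒ aavXX   [A ::= v]
aavXX ⇒ aavbX   [X ::= b]
aavbX ⇒ aavbaXa   [X ::= a X a]
aavbaXa ⇒ aavbaaXaa   [X ::= a X a]
aavbaaXaa ⇒ aavbaaaXaaa   [X ::= a X a]
aavbaaaXaaa ⇒ aavbaaaaXaaaa   [X ::= a X a]
aavbaaaaXaaaa ⇒ aavbaaaabaaaa   [X ::= b]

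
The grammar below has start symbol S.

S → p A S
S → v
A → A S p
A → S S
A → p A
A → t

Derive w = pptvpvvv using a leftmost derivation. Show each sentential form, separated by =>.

S => pAS   [S → p A S]
pAS => pSSS   [A → S S]
pSSS => ppASSS   [S → p A S]
ppASSS => ppASpSSS   [A → A S p]
ppASpSSS => pptSpSSS   [A → t]
pptSpSSS => pptvpSSS   [S → v]
pptvpSSS => pptvpvSS   [S → v]
pptvpvSS => pptvpvvS   [S → v]
pptvpvvS => pptvpvvv   [S → v]

S => pAS => pSSS => ppASSS => ppASpSSS => pptSpSSS => pptvpSSS => pptvpvSS => pptvpvvS => pptvpvvv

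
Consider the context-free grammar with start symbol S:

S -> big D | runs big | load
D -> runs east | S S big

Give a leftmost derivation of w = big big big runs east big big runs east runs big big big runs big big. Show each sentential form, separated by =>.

S => big D => big S S big => big big D S big => big big S S big S big => big big big D S big S big => big big big runs east S big S big => big big big runs east big D big S big => big big big runs east big S S big big S big => big big big runs east big big D S big big S big => big big big runs east big big runs east S big big S big => big big big runs east big big runs east runs big big big S big => big big big runs east big big runs east runs big big big runs big big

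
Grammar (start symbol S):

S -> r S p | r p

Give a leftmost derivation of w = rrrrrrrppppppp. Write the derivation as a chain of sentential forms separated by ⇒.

S ⇒ rSp ⇒ rrSpp ⇒ rrrSppp ⇒ rrrrSpppp ⇒ rrrrrSppppp ⇒ rrrrrrSpppppp ⇒ rrrrrrrppppppp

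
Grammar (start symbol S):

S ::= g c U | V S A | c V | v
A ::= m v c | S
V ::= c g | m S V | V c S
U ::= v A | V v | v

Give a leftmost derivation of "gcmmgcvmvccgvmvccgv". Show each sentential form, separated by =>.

S => gcU => gcVv => gcmSVv => gcmVSAVv => gcmmSVSAVv => gcmmgcUVSAVv => gcmmgcvAVSAVv => gcmmgcvmvcVSAVv => gcmmgcvmvccgSAVv => gcmmgcvmvccgvAVv => gcmmgcvmvccgvmvcVv => gcmmgcvmvccgvmvccgv

S => gcU   [S ::= g c U]
gcU => gcVv   [U ::= V v]
gcVv => gcmSVv   [V ::= m S V]
gcmSVv => gcmVSAVv   [S ::= V S A]
gcmVSAVv => gcmmSVSAVv   [V ::= m S V]
gcmmSVSAVv => gcmmgcUVSAVv   [S ::= g c U]
gcmmgcUVSAVv => gcmmgcvAVSAVv   [U ::= v A]
gcmmgcvAVSAVv => gcmmgcvmvcVSAVv   [A ::= m v c]
gcmmgcvmvcVSAVv => gcmmgcvmvccgSAVv   [V ::= c g]
gcmmgcvmvccgSAVv => gcmmgcvmvccgvAVv   [S ::= v]
gcmmgcvmvccgvAVv => gcmmgcvmvccgvmvcVv   [A ::= m v c]
gcmmgcvmvccgvmvcVv => gcmmgcvmvccgvmvccgv   [V ::= c g]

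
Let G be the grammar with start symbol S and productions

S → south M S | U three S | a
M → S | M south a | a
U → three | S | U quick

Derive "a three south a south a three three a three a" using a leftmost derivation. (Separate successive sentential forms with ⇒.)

S ⇒ U three S ⇒ S three S ⇒ U three S three S ⇒ S three S three S ⇒ a three S three S ⇒ a three south M S three S ⇒ a three south M south a S three S ⇒ a three south a south a S three S ⇒ a three south a south a U three S three S ⇒ a three south a south a three three S three S ⇒ a three south a south a three three a three S ⇒ a three south a south a three three a three a

S ⇒ U three S   [S → U three S]
U three S ⇒ S three S   [U → S]
S three S ⇒ U three S three S   [S → U three S]
U three S three S ⇒ S three S three S   [U → S]
S three S three S ⇒ a three S three S   [S → a]
a three S three S ⇒ a three south M S three S   [S → south M S]
a three south M S three S ⇒ a three south M south a S three S   [M → M south a]
a three south M south a S three S ⇒ a three south a south a S three S   [M → a]
a three south a south a S three S ⇒ a three south a south a U three S three S   [S → U three S]
a three south a south a U three S three S ⇒ a three south a south a three three S three S   [U → three]
a three south a south a three three S three S ⇒ a three south a south a three three a three S   [S → a]
a three south a south a three three a three S ⇒ a three south a south a three three a three a   [S → a]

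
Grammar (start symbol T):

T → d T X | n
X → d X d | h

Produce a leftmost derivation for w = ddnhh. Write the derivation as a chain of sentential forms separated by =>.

T => dTX => ddTXX => ddnXX => ddnhX => ddnhh

T => dTX   [T → d T X]
dTX => ddTXX   [T → d T X]
ddTXX => ddnXX   [T → n]
ddnXX => ddnhX   [X → h]
ddnhX => ddnhh   [X → h]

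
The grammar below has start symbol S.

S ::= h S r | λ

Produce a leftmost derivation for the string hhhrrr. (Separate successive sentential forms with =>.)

S => hSr => hhSrr => hhhSrrr => hhhrrr

S => hSr   [S ::= h S r]
hSr => hhSrr   [S ::= h S r]
hhSrr => hhhSrrr   [S ::= h S r]
hhhSrrr => hhhrrr   [S ::= λ]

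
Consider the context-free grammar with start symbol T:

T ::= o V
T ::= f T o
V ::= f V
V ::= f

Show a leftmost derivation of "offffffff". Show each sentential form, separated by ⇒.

T ⇒ oV   [T ::= o V]
oV ⇒ ofV   [V ::= f V]
ofV ⇒ offV   [V ::= f V]
offV ⇒ offfV   [V ::= f V]
offfV ⇒ offffV   [V ::= f V]
offffV ⇒ offfffV   [V ::= f V]
offfffV ⇒ offffffV   [V ::= f V]
offffffV ⇒ offfffffV   [V ::= f V]
offfffffV ⇒ offffffff   [V ::= f]

T⇒oV⇒ofV⇒offV⇒offfV⇒offffV⇒offfffV⇒offffffV⇒offfffffV⇒offffffff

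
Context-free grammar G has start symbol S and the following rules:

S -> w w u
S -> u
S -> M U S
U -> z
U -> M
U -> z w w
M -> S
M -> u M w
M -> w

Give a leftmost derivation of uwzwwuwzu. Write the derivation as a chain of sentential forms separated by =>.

S => MUS => uMwUS => uSwUS => uMUSwUS => uwUSwUS => uwzSwUS => uwzwwuwUS => uwzwwuwzS => uwzwwuwzu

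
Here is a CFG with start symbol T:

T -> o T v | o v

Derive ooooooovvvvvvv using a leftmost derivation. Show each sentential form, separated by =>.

T => oTv => ooTvv => oooTvvv => ooooTvvvv => oooooTvvvvv => ooooooTvvvvvv => ooooooovvvvvvv

T => oTv   [T -> o T v]
oTv => ooTvv   [T -> o T v]
ooTvv => oooTvvv   [T -> o T v]
oooTvvv => ooooTvvvv   [T -> o T v]
ooooTvvvv => oooooTvvvvv   [T -> o T v]
oooooTvvvvv => ooooooTvvvvvv   [T -> o T v]
ooooooTvvvvvv => ooooooovvvvvvv   [T -> o v]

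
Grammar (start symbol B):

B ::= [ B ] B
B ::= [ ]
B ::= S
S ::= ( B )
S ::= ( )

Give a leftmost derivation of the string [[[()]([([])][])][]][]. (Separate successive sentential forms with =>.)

B=>[B]B=>[[B]B]B=>[[[B]B]B]B=>[[[S]B]B]B=>[[[()]B]B]B=>[[[()]S]B]B=>[[[()](B)]B]B=>[[[()]([B]B)]B]B=>[[[()]([S]B)]B]B=>[[[()]([(B)]B)]B]B=>[[[()]([([])]B)]B]B=>[[[()]([([])][])]B]B=>[[[()]([([])][])][]]B=>[[[()]([([])][])][]][]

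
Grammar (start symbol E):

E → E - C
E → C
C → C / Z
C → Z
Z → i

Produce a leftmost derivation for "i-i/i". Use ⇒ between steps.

E ⇒ E-C   [E → E - C]
E-C ⇒ C-C   [E → C]
C-C ⇒ Z-C   [C → Z]
Z-C ⇒ i-C   [Z → i]
i-C ⇒ i-C/Z   [C → C / Z]
i-C/Z ⇒ i-Z/Z   [C → Z]
i-Z/Z ⇒ i-i/Z   [Z → i]
i-i/Z ⇒ i-i/i   [Z → i]

E ⇒ E-C ⇒ C-C ⇒ Z-C ⇒ i-C ⇒ i-C/Z ⇒ i-Z/Z ⇒ i-i/Z ⇒ i-i/i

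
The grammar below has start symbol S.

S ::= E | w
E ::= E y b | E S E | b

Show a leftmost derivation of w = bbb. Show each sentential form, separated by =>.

S => E => ESE => bSE => bEE => bbE => bbb

S => E   [S ::= E]
E => ESE   [E ::= E S E]
ESE => bSE   [E ::= b]
bSE => bEE   [S ::= E]
bEE => bbE   [E ::= b]
bbE => bbb   [E ::= b]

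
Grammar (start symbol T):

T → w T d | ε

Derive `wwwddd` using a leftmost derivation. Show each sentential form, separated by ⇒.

T ⇒ wTd ⇒ wwTdd ⇒ wwwTddd ⇒ wwwddd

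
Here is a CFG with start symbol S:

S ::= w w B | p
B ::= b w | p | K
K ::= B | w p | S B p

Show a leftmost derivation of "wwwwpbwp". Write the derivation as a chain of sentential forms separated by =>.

S => wwB => wwK => wwSBp => wwwwBBp => wwwwpBp => wwwwpbwp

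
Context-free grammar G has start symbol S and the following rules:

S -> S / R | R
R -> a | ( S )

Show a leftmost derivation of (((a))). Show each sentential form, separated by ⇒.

S⇒R⇒(S)⇒(R)⇒((S))⇒((R))⇒(((S)))⇒(((R)))⇒(((a)))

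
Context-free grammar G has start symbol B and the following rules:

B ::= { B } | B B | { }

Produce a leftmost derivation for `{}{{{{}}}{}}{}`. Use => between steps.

B => BB   [B ::= B B]
BB => BBB   [B ::= B B]
BBB => {}BB   [B ::= { }]
{}BB => {}{B}B   [B ::= { B }]
{}{B}B => {}{BB}B   [B ::= B B]
{}{BB}B => {}{{B}B}B   [B ::= { B }]
{}{{B}B}B => {}{{{B}}B}B   [B ::= { B }]
{}{{{B}}B}B => {}{{{{}}}B}B   [B ::= { }]
{}{{{{}}}B}B => {}{{{{}}}{}}B   [B ::= { }]
{}{{{{}}}{}}B => {}{{{{}}}{}}{}   [B ::= { }]

B=>BB=>BBB=>{}BB=>{}{B}B=>{}{BB}B=>{}{{B}B}B=>{}{{{B}}B}B=>{}{{{{}}}B}B=>{}{{{{}}}{}}B=>{}{{{{}}}{}}{}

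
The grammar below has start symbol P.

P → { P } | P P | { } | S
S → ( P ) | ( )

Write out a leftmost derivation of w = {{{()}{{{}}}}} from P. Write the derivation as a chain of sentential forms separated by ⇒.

P ⇒ {P}   [P → { P }]
{P} ⇒ {{P}}   [P → { P }]
{{P}} ⇒ {{PP}}   [P → P P]
{{PP}} ⇒ {{{P}P}}   [P → { P }]
{{{P}P}} ⇒ {{{S}P}}   [P → S]
{{{S}P}} ⇒ {{{()}P}}   [S → ( )]
{{{()}P}} ⇒ {{{()}{P}}}   [P → { P }]
{{{()}{P}}} ⇒ {{{()}{{P}}}}   [P → { P }]
{{{()}{{P}}}} ⇒ {{{()}{{{}}}}}   [P → { }]

P ⇒ {P} ⇒ {{P}} ⇒ {{PP}} ⇒ {{{P}P}} ⇒ {{{S}P}} ⇒ {{{()}P}} ⇒ {{{()}{P}}} ⇒ {{{()}{{P}}}} ⇒ {{{()}{{{}}}}}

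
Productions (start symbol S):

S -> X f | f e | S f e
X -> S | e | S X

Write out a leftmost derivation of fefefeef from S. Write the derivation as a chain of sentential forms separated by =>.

S => Xf => SXf => SfeXf => SfefeXf => fefefeXf => fefefeef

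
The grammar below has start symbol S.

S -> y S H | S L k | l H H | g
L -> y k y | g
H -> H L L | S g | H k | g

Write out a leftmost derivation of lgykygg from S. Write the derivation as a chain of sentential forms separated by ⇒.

S ⇒ lHH ⇒ lHLLH ⇒ lgLLH ⇒ lgykyLH ⇒ lgykygH ⇒ lgykygg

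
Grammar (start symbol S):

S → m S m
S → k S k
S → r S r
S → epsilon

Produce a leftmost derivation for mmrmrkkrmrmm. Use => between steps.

S => mSm => mmSmm => mmrSrmm => mmrmSmrmm => mmrmrSrmrmm => mmrmrkSkrmrmm => mmrmrkkrmrmm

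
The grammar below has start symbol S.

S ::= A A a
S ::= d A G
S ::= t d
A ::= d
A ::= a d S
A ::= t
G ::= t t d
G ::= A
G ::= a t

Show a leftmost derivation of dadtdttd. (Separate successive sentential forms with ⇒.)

S ⇒ dAG ⇒ dadSG ⇒ dadtdG ⇒ dadtdttd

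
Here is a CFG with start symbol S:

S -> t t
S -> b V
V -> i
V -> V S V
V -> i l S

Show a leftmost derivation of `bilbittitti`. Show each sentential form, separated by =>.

S => bV   [S -> b V]
bV => bilS   [V -> i l S]
bilS => bilbV   [S -> b V]
bilbV => bilbVSV   [V -> V S V]
bilbVSV => bilbVSVSV   [V -> V S V]
bilbVSVSV => bilbiSVSV   [V -> i]
bilbiSVSV => bilbittVSV   [S -> t t]
bilbittVSV => bilbittiSV   [V -> i]
bilbittiSV => bilbittittV   [S -> t t]
bilbittittV => bilbittitti   [V -> i]

S => bV => bilS => bilbV => bilbVSV => bilbVSVSV => bilbiSVSV => bilbittVSV => bilbittiSV => bilbittittV => bilbittitti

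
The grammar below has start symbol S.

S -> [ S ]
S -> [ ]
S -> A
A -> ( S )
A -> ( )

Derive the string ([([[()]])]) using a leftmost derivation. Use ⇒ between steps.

S ⇒ A ⇒ (S) ⇒ ([S]) ⇒ ([A]) ⇒ ([(S)]) ⇒ ([([S])]) ⇒ ([([[S]])]) ⇒ ([([[A]])]) ⇒ ([([[()]])])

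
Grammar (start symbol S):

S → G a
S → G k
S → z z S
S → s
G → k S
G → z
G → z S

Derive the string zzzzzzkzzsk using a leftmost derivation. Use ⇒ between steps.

S ⇒ zzS   [S → z z S]
zzS ⇒ zzzzS   [S → z z S]
zzzzS ⇒ zzzzzzS   [S → z z S]
zzzzzzS ⇒ zzzzzzGk   [S → G k]
zzzzzzGk ⇒ zzzzzzkSk   [G → k S]
zzzzzzkSk ⇒ zzzzzzkzzSk   [S → z z S]
zzzzzzkzzSk ⇒ zzzzzzkzzsk   [S → s]

S ⇒ zzS ⇒ zzzzS ⇒ zzzzzzS ⇒ zzzzzzGk ⇒ zzzzzzkSk ⇒ zzzzzzkzzSk ⇒ zzzzzzkzzsk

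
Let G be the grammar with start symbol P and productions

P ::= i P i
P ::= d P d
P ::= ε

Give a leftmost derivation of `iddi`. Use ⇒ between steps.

P⇒iPi⇒idPdi⇒iddi

P ⇒ iPi   [P ::= i P i]
iPi ⇒ idPdi   [P ::= d P d]
idPdi ⇒ iddi   [P ::= ε]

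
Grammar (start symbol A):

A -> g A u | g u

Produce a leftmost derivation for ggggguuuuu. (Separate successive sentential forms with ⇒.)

A⇒gAu⇒ggAuu⇒gggAuuu⇒ggggAuuuu⇒ggggguuuuu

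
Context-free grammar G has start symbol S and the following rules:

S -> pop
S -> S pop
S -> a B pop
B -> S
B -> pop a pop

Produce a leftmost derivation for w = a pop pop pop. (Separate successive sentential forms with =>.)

S => a B pop => a S pop => a S pop pop => a pop pop pop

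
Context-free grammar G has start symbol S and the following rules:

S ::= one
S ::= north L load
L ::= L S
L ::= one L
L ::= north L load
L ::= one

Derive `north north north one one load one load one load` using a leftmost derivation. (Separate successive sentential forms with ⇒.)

S ⇒ north L load ⇒ north L S load ⇒ north north L load S load ⇒ north north L S load S load ⇒ north north north L load S load S load ⇒ north north north one L load S load S load ⇒ north north north one one load S load S load ⇒ north north north one one load one load S load ⇒ north north north one one load one load one load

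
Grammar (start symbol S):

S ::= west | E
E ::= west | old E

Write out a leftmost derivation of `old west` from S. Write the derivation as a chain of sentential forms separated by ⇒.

S ⇒ E ⇒ old E ⇒ old west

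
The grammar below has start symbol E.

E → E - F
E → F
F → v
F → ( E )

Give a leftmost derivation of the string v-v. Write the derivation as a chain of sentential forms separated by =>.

E => E-F => F-F => v-F => v-v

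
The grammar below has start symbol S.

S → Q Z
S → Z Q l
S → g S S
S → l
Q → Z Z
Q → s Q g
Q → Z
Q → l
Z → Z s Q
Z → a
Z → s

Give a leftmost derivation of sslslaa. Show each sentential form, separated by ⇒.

S ⇒ QZ ⇒ ZZZ ⇒ ZsQZZ ⇒ ZsQsQZZ ⇒ ssQsQZZ ⇒ sslsQZZ ⇒ sslslZZ ⇒ sslslaZ ⇒ sslslaa

S ⇒ QZ   [S → Q Z]
QZ ⇒ ZZZ   [Q → Z Z]
ZZZ ⇒ ZsQZZ   [Z → Z s Q]
ZsQZZ ⇒ ZsQsQZZ   [Z → Z s Q]
ZsQsQZZ ⇒ ssQsQZZ   [Z → s]
ssQsQZZ ⇒ sslsQZZ   [Q → l]
sslsQZZ ⇒ sslslZZ   [Q → l]
sslslZZ ⇒ sslslaZ   [Z → a]
sslslaZ ⇒ sslslaa   [Z → a]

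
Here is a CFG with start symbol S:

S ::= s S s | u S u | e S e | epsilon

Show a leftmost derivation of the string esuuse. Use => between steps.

S => eSe => esSse => esuSuse => esuuse

S => eSe   [S ::= e S e]
eSe => esSse   [S ::= s S s]
esSse => esuSuse   [S ::= u S u]
esuSuse => esuuse   [S ::= epsilon]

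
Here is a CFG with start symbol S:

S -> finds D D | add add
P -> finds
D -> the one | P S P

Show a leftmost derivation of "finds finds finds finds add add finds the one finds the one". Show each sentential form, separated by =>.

S => finds D D => finds P S P D => finds finds S P D => finds finds finds D D P D => finds finds finds P S P D P D => finds finds finds finds S P D P D => finds finds finds finds add add P D P D => finds finds finds finds add add finds D P D => finds finds finds finds add add finds the one P D => finds finds finds finds add add finds the one finds D => finds finds finds finds add add finds the one finds the one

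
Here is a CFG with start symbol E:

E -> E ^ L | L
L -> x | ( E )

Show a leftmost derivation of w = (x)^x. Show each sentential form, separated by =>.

E => E^L   [E -> E ^ L]
E^L => L^L   [E -> L]
L^L => (E)^L   [L -> ( E )]
(E)^L => (L)^L   [E -> L]
(L)^L => (x)^L   [L -> x]
(x)^L => (x)^x   [L -> x]

E => E^L => L^L => (E)^L => (L)^L => (x)^L => (x)^x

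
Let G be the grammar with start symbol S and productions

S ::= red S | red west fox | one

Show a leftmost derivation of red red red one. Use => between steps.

S => red S   [S ::= red S]
red S => red red S   [S ::= red S]
red red S => red red red S   [S ::= red S]
red red red S => red red red one   [S ::= one]

S => red S => red red S => red red red S => red red red one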